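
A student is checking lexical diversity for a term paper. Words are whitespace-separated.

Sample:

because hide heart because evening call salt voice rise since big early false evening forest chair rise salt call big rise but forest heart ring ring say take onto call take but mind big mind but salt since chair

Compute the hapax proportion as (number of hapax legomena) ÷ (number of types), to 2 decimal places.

Frequencies: call:3, salt:3, rise:3, big:3, but:3, because:2, heart:2, evening:2, since:2, forest:2, chair:2, ring:2, take:2, mind:2, hide:1, voice:1, early:1, false:1, say:1, onto:1
Hapax count = 6; type count = 20.
Ratio = 6 / 20 = 0.30

0.30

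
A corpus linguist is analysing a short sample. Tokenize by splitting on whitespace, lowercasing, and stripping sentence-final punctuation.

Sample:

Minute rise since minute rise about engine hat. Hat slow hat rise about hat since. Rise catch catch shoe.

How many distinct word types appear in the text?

Distinct types: {about, catch, engine, hat, minute, rise, shoe, since, slow}
V = 9

9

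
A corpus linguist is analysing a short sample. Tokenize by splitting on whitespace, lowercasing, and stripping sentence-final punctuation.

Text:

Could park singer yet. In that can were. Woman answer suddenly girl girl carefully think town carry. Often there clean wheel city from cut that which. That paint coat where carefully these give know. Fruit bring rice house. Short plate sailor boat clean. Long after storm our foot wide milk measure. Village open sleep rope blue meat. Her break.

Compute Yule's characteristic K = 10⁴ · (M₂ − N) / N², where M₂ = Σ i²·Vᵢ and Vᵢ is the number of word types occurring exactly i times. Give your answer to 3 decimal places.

Frequencies: that:3, girl:2, carefully:2, clean:2, could:1, park:1, singer:1, yet:1, in:1, can:1, were:1, woman:1, answer:1, suddenly:1, think:1, town:1, carry:1, often:1, there:1, wheel:1, … (34 more, each freq 1)
N = 59. Frequency spectrum: V_1=50, V_2=3, V_3=1
M₂ = 1²·50 + 2²·3 + 3²·1 = 71
K = 10000 × (71 − 59) / 59² = 34.473

34.473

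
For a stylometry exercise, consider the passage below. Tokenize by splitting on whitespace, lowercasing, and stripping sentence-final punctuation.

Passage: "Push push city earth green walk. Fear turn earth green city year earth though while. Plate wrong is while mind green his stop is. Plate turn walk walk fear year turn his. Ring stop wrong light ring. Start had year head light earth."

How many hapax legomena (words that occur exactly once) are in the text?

Frequencies: earth:4, green:3, walk:3, turn:3, year:3, push:2, city:2, fear:2, while:2, plate:2, wrong:2, is:2, his:2, stop:2, ring:2, light:2, though:1, mind:1, start:1, had:1, … (1 more, each freq 1)
Hapax (freq=1): had, head, mind, start, though

5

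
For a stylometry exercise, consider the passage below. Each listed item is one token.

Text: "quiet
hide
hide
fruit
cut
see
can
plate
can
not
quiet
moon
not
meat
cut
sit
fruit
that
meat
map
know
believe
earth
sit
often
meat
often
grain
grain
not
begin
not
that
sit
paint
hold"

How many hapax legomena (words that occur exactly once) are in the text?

Frequencies: not:4, meat:3, sit:3, quiet:2, hide:2, fruit:2, cut:2, can:2, that:2, often:2, grain:2, see:1, plate:1, moon:1, map:1, know:1, believe:1, earth:1, begin:1, paint:1, … (1 more, each freq 1)
Hapax (freq=1): begin, believe, earth, hold, know, map, moon, paint, plate, see

10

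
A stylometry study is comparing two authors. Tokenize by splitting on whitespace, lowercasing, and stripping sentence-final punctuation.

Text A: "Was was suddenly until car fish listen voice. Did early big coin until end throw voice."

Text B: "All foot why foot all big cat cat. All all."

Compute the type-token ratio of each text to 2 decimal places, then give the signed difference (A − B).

TTR(A) = 13/16 = 0.81
TTR(B) = 5/10 = 0.50
Difference = 0.81 − 0.50 = 0.31

0.31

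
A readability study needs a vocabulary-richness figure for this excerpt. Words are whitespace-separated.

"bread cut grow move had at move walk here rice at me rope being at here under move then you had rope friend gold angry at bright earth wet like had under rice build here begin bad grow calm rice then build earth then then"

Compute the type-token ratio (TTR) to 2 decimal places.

0.58

N = 45 tokens, V = 26 types.
TTR = V / N = 26 / 45 = 0.58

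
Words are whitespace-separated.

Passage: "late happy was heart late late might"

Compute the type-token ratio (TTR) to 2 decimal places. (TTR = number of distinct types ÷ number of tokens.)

0.71

N = 7 tokens, V = 5 types.
TTR = V / N = 5 / 7 = 0.71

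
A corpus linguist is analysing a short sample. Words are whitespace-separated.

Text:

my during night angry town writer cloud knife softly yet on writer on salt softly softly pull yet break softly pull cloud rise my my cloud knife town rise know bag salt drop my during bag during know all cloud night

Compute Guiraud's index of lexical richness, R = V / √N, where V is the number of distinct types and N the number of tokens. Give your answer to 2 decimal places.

N = 41, V = 19.
√N = 6.403124
R = 19 / 6.403124 = 2.97

2.97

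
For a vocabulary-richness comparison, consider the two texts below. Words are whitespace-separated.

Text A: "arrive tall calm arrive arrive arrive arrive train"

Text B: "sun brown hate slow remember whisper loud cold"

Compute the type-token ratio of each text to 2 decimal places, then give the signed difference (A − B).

-0.50

TTR(A) = 4/8 = 0.50
TTR(B) = 8/8 = 1.00
Difference = 0.50 − 1.00 = -0.50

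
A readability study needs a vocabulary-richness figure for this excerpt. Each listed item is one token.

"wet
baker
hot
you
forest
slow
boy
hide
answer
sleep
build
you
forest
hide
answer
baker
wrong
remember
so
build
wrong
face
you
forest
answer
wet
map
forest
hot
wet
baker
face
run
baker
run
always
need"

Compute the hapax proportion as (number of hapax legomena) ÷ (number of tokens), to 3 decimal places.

0.216

Frequencies: baker:4, forest:4, wet:3, you:3, answer:3, hot:2, hide:2, build:2, wrong:2, face:2, run:2, slow:1, boy:1, sleep:1, remember:1, so:1, map:1, always:1, need:1
Hapax count = 8; token count = 37.
Ratio = 8 / 37 = 0.216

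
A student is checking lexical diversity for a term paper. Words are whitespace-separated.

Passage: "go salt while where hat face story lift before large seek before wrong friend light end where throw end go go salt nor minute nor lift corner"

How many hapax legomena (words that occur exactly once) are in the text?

12

Frequencies: go:3, salt:2, where:2, lift:2, before:2, end:2, nor:2, while:1, hat:1, face:1, story:1, large:1, seek:1, wrong:1, friend:1, light:1, throw:1, minute:1, corner:1
Hapax (freq=1): corner, face, friend, hat, large, light, minute, seek, story, throw, while, wrong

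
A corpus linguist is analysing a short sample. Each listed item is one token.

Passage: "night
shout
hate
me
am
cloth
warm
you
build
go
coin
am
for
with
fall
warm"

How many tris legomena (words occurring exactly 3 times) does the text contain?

Frequencies: am:2, warm:2, night:1, shout:1, hate:1, me:1, cloth:1, you:1, build:1, go:1, coin:1, for:1, with:1, fall:1
Words with frequency 3: (none)

0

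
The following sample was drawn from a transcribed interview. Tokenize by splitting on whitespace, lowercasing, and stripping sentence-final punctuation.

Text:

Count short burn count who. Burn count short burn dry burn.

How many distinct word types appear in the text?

5

Distinct types: {burn, count, dry, short, who}
V = 5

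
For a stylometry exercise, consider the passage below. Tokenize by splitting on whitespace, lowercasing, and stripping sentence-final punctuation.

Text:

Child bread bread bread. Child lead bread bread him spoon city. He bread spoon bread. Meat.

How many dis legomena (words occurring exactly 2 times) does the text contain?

2

Frequencies: bread:7, child:2, spoon:2, lead:1, him:1, city:1, he:1, meat:1
Words with frequency 2: child, spoon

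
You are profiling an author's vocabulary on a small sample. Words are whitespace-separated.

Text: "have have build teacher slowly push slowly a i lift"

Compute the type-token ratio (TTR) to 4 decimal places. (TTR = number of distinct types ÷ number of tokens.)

0.8000

N = 10 tokens, V = 8 types.
TTR = V / N = 8 / 10 = 0.8000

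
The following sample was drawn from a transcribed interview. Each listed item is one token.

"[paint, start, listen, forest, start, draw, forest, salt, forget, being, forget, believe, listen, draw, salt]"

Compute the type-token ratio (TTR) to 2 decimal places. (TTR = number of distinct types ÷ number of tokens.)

0.60

N = 15 tokens, V = 9 types.
TTR = V / N = 9 / 15 = 0.60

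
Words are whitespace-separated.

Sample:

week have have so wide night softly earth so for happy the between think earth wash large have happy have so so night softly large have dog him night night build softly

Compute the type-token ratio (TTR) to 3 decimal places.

0.531

N = 32 tokens, V = 17 types.
TTR = V / N = 17 / 32 = 0.531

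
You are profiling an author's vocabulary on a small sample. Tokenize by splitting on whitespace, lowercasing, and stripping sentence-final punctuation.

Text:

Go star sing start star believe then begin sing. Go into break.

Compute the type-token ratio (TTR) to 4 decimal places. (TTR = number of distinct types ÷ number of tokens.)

0.7500

N = 12 tokens, V = 9 types.
TTR = V / N = 9 / 12 = 0.7500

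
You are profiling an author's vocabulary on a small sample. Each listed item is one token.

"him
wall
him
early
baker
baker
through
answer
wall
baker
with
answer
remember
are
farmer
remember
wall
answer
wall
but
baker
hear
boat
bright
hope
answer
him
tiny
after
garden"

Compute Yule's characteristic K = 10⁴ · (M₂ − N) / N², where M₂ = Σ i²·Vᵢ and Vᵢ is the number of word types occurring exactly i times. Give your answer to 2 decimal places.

488.89

Frequencies: wall:4, baker:4, answer:4, him:3, remember:2, early:1, through:1, with:1, are:1, farmer:1, but:1, hear:1, boat:1, bright:1, hope:1, tiny:1, after:1, garden:1
N = 30. Frequency spectrum: V_1=13, V_2=1, V_3=1, V_4=3
M₂ = 1²·13 + 2²·1 + 3²·1 + 4²·3 = 74
K = 10000 × (74 − 30) / 30² = 488.89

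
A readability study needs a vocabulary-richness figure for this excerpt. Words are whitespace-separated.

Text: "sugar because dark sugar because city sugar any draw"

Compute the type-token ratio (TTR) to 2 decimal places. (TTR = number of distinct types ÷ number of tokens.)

0.67

N = 9 tokens, V = 6 types.
TTR = V / N = 6 / 9 = 0.67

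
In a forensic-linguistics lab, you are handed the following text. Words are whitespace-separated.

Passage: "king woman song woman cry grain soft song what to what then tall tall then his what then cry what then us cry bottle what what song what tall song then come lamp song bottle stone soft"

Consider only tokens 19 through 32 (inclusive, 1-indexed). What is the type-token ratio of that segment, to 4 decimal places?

0.5714

Segment tokens 19–32: cry, what, then, us, cry, bottle, what, what, song, what, tall, song, then, come
Segment N = 14, segment V = 8.
TTR = 8 / 14 = 0.5714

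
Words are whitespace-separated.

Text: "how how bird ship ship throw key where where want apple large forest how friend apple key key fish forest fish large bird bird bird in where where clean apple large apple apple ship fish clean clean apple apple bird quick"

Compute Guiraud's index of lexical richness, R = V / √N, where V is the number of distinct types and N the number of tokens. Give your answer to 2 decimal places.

N = 41, V = 15.
√N = 6.403124
R = 15 / 6.403124 = 2.34

2.34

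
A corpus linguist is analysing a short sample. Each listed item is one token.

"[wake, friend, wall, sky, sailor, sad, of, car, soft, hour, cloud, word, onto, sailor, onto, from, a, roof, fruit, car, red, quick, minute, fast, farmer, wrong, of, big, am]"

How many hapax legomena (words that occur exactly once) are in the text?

Frequencies: sailor:2, of:2, car:2, onto:2, wake:1, friend:1, wall:1, sky:1, sad:1, soft:1, hour:1, cloud:1, word:1, from:1, a:1, roof:1, fruit:1, red:1, quick:1, minute:1, … (5 more, each freq 1)
Hapax (freq=1): a, am, big, cloud, farmer, fast, friend, from, fruit, hour, minute, quick, red, roof, sad, sky, soft, wake, wall, word, wrong

21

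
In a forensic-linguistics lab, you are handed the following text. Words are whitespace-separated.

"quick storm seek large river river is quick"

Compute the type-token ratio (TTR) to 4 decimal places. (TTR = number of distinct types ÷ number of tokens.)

N = 8 tokens, V = 6 types.
TTR = V / N = 6 / 8 = 0.7500

0.7500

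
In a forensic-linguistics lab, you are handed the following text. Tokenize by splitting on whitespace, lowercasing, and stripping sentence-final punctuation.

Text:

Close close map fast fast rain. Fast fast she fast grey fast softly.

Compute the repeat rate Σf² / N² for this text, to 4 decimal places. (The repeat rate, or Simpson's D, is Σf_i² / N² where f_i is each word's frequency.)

0.2663

Frequencies: fast:6, close:2, map:1, rain:1, she:1, grey:1, softly:1
Σf² = 45; N² = 169
Repeat rate = 45 / 169 = 0.2663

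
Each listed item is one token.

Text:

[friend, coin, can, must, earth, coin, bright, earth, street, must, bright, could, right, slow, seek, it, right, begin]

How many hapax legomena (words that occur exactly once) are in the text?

Frequencies: coin:2, must:2, earth:2, bright:2, right:2, friend:1, can:1, street:1, could:1, slow:1, seek:1, it:1, begin:1
Hapax (freq=1): begin, can, could, friend, it, seek, slow, street

8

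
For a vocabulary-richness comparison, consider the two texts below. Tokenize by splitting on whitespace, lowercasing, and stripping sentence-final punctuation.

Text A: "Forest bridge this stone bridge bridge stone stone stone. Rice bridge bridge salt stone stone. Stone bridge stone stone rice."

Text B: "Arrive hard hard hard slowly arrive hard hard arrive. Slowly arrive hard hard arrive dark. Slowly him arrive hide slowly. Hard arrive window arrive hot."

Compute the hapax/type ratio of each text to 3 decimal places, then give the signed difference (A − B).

-0.125

A: hapax=3, V=6, ratio=0.500
B: hapax=5, V=8, ratio=0.625
Difference = 0.500 − 0.625 = -0.125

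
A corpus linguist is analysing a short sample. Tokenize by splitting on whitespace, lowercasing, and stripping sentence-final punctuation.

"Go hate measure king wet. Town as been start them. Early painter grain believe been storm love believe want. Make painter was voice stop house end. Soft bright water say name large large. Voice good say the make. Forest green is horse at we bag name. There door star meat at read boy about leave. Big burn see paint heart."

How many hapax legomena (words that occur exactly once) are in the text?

Frequencies: been:2, painter:2, believe:2, make:2, voice:2, say:2, name:2, large:2, at:2, go:1, hate:1, measure:1, king:1, wet:1, town:1, as:1, start:1, them:1, early:1, grain:1, … (31 more, each freq 1)
Hapax (freq=1): about, as, bag, big, boy, bright, burn, door, early, end, forest, go, good, grain, green, hate, heart, horse, house, is, king, leave, love, measure, meat, paint, read, see, soft, star, start, stop, storm, the, them, there, town, want, was, water, we, wet

42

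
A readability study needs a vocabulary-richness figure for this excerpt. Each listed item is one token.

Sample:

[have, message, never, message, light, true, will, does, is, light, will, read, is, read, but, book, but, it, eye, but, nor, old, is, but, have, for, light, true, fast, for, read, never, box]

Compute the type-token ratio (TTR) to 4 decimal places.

N = 33 tokens, V = 18 types.
TTR = V / N = 18 / 33 = 0.5455

0.5455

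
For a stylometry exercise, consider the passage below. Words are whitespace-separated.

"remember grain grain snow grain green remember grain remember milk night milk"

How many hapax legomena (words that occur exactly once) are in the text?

3

Frequencies: grain:4, remember:3, milk:2, snow:1, green:1, night:1
Hapax (freq=1): green, night, snow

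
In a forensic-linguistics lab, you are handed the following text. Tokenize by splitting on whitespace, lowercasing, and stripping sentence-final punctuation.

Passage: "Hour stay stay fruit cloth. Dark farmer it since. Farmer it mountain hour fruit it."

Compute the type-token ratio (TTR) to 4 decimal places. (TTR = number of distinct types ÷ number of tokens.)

0.6000

N = 15 tokens, V = 9 types.
TTR = V / N = 9 / 15 = 0.6000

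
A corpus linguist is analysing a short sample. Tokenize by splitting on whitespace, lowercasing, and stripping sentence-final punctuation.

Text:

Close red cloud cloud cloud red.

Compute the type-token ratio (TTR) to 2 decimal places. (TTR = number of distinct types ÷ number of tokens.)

0.50

N = 6 tokens, V = 3 types.
TTR = V / N = 3 / 6 = 0.50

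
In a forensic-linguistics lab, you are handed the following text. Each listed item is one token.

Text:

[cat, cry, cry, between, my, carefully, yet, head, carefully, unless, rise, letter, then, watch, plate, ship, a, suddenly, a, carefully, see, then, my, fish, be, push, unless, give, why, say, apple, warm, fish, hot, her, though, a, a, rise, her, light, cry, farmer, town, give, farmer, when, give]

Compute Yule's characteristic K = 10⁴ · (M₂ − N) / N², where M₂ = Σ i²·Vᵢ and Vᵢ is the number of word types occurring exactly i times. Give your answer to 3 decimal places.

190.972

Frequencies: a:4, cry:3, carefully:3, give:3, my:2, unless:2, rise:2, then:2, fish:2, her:2, farmer:2, cat:1, between:1, yet:1, head:1, letter:1, watch:1, plate:1, ship:1, suddenly:1, … (12 more, each freq 1)
N = 48. Frequency spectrum: V_1=21, V_2=7, V_3=3, V_4=1
M₂ = 1²·21 + 2²·7 + 3²·3 + 4²·1 = 92
K = 10000 × (92 − 48) / 48² = 190.972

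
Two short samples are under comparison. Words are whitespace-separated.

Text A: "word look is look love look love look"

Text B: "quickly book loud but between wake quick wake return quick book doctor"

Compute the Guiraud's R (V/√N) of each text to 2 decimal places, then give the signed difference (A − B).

A: V=4, N=8, R=1.41
B: V=9, N=12, R=2.60
Difference = 1.41 − 2.60 = -1.19

-1.19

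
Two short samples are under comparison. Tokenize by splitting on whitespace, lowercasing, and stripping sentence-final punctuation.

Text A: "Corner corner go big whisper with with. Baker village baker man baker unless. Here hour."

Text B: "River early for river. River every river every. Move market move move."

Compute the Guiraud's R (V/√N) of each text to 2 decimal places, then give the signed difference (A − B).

1.11

A: V=11, N=15, R=2.84
B: V=6, N=12, R=1.73
Difference = 2.84 − 1.73 = 1.11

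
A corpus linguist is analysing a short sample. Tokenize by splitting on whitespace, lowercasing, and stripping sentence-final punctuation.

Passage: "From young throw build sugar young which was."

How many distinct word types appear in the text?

Distinct types: {build, from, sugar, throw, was, which, young}
V = 7

7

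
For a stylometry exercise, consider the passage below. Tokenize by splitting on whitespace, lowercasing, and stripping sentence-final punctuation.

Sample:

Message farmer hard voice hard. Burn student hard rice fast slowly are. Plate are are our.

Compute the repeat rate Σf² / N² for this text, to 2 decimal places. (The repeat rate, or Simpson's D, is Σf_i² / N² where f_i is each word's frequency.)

Frequencies: hard:3, are:3, message:1, farmer:1, voice:1, burn:1, student:1, rice:1, fast:1, slowly:1, plate:1, our:1
Σf² = 28; N² = 256
Repeat rate = 28 / 256 = 0.11

0.11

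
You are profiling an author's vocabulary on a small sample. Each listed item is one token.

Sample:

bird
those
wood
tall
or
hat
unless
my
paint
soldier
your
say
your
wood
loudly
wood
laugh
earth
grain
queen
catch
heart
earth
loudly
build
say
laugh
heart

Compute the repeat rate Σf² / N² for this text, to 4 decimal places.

Frequencies: wood:3, your:2, say:2, loudly:2, laugh:2, earth:2, heart:2, bird:1, those:1, tall:1, or:1, hat:1, unless:1, my:1, paint:1, soldier:1, grain:1, queen:1, catch:1, build:1
Σf² = 46; N² = 784
Repeat rate = 46 / 784 = 0.0587

0.0587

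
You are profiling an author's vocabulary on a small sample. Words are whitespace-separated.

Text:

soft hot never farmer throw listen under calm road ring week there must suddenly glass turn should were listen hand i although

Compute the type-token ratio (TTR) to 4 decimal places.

N = 22 tokens, V = 21 types.
TTR = V / N = 21 / 22 = 0.9545

0.9545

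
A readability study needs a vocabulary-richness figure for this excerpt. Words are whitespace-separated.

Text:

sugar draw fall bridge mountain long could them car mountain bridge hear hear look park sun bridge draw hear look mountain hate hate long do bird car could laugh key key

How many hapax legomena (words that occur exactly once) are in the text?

Frequencies: bridge:3, mountain:3, hear:3, draw:2, long:2, could:2, car:2, look:2, hate:2, key:2, sugar:1, fall:1, them:1, park:1, sun:1, do:1, bird:1, laugh:1
Hapax (freq=1): bird, do, fall, laugh, park, sugar, sun, them

8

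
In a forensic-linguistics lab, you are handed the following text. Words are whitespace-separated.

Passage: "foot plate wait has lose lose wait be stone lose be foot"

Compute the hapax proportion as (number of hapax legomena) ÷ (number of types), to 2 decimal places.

0.43

Frequencies: lose:3, foot:2, wait:2, be:2, plate:1, has:1, stone:1
Hapax count = 3; type count = 7.
Ratio = 3 / 7 = 0.43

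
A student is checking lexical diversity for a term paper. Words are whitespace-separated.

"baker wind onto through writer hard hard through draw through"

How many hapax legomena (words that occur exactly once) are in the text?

5

Frequencies: through:3, hard:2, baker:1, wind:1, onto:1, writer:1, draw:1
Hapax (freq=1): baker, draw, onto, wind, writer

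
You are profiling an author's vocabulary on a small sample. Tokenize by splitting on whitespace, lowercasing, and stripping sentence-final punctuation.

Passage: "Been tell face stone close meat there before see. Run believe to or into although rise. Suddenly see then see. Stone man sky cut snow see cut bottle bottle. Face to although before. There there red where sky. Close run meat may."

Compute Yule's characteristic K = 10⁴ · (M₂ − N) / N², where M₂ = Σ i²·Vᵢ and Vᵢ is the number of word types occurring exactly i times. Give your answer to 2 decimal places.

Frequencies: see:4, there:3, face:2, stone:2, close:2, meat:2, before:2, run:2, to:2, although:2, sky:2, cut:2, bottle:2, been:1, tell:1, believe:1, or:1, into:1, rise:1, suddenly:1, … (6 more, each freq 1)
N = 42. Frequency spectrum: V_1=13, V_2=11, V_3=1, V_4=1
M₂ = 1²·13 + 2²·11 + 3²·1 + 4²·1 = 82
K = 10000 × (82 − 42) / 42² = 226.76

226.76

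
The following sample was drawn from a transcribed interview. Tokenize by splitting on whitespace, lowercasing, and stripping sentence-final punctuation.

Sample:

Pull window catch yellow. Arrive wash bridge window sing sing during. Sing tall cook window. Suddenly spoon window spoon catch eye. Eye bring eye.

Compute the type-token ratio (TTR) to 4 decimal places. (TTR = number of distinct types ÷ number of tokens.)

N = 24 tokens, V = 15 types.
TTR = V / N = 15 / 24 = 0.6250

0.6250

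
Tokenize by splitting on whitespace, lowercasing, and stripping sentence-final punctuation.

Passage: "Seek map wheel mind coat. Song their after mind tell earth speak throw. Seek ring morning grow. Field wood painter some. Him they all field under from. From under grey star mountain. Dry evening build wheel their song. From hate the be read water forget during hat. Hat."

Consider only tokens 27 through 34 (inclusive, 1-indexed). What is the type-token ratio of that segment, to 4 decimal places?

Segment tokens 27–34: from, from, under, grey, star, mountain, dry, evening
Segment N = 8, segment V = 7.
TTR = 7 / 8 = 0.8750

0.8750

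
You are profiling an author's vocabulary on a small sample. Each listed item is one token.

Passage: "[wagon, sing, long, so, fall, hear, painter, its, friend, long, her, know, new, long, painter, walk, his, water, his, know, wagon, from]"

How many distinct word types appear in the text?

16

Distinct types: {fall, friend, from, hear, her, his, its, know, long, new, painter, sing, so, wagon, walk, water}
V = 16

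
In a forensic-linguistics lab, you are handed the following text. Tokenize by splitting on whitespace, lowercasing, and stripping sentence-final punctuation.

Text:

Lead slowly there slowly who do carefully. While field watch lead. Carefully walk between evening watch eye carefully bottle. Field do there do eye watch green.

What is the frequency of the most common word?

3

Frequencies: do:3, carefully:3, watch:3, lead:2, slowly:2, there:2, field:2, eye:2, who:1, while:1, walk:1, between:1, evening:1, bottle:1, green:1
Most common: 'do' with frequency 3.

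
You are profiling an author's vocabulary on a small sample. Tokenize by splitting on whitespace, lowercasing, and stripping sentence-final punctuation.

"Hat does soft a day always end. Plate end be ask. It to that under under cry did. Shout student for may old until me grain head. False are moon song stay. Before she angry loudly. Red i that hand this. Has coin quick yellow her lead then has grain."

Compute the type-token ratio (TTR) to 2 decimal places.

N = 50 tokens, V = 45 types.
TTR = V / N = 45 / 50 = 0.90

0.90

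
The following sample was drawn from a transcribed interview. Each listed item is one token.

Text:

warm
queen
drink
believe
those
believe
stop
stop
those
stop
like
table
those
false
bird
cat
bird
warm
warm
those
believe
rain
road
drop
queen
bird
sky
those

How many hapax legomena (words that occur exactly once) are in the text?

9

Frequencies: those:5, warm:3, believe:3, stop:3, bird:3, queen:2, drink:1, like:1, table:1, false:1, cat:1, rain:1, road:1, drop:1, sky:1
Hapax (freq=1): cat, drink, drop, false, like, rain, road, sky, table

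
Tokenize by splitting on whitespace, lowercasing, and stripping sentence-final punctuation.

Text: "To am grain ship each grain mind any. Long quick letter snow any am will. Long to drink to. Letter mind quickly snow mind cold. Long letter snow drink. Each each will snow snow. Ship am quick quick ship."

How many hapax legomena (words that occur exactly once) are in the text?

Frequencies: snow:5, to:3, am:3, ship:3, each:3, mind:3, long:3, quick:3, letter:3, grain:2, any:2, will:2, drink:2, quickly:1, cold:1
Hapax (freq=1): cold, quickly

2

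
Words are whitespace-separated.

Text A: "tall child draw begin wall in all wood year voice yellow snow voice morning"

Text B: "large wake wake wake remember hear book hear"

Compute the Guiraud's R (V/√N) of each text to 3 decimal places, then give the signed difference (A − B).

A: V=13, N=14, R=3.474
B: V=5, N=8, R=1.768
Difference = 3.474 − 1.768 = 1.706

1.706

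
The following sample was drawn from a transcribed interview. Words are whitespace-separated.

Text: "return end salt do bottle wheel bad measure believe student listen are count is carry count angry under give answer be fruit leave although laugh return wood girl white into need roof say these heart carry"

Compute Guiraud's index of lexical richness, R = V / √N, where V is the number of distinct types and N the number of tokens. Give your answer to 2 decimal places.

5.50

N = 36, V = 33.
√N = 6.000000
R = 33 / 6.000000 = 5.50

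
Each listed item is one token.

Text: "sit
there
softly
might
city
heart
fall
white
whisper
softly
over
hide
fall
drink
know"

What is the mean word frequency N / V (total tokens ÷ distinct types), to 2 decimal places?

1.15

N = 15 tokens, V = 13 types.
Mean frequency = N / V = 15 / 13 = 1.15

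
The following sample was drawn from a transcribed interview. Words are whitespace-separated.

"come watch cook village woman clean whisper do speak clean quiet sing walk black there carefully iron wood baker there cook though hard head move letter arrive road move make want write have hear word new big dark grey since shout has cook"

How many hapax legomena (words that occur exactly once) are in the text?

Frequencies: cook:3, clean:2, there:2, move:2, come:1, watch:1, village:1, woman:1, whisper:1, do:1, speak:1, quiet:1, sing:1, walk:1, black:1, carefully:1, iron:1, wood:1, baker:1, though:1, … (18 more, each freq 1)
Hapax (freq=1): arrive, baker, big, black, carefully, come, dark, do, grey, hard, has, have, head, hear, iron, letter, make, new, quiet, road, shout, since, sing, speak, though, village, walk, want, watch, whisper, woman, wood, word, write

34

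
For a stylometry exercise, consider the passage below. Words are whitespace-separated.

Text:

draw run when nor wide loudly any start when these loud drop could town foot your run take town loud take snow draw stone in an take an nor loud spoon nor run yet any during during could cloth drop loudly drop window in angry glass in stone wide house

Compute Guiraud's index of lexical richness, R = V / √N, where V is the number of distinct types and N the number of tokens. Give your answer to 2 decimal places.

N = 50, V = 28.
√N = 7.071068
R = 28 / 7.071068 = 3.96

3.96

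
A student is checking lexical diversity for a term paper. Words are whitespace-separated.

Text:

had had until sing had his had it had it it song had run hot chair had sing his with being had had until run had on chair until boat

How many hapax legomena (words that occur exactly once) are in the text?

Frequencies: had:10, until:3, it:3, sing:2, his:2, run:2, chair:2, song:1, hot:1, with:1, being:1, on:1, boat:1
Hapax (freq=1): being, boat, hot, on, song, with

6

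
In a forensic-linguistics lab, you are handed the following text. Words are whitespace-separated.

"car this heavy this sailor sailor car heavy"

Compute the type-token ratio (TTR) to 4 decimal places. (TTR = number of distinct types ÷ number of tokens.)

0.5000

N = 8 tokens, V = 4 types.
TTR = V / N = 4 / 8 = 0.5000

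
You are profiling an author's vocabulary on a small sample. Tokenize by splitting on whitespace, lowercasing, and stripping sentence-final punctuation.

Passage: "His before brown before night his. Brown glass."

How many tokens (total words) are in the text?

8

Tokens: his, before, brown, before, night, his, brown, glass
N = 8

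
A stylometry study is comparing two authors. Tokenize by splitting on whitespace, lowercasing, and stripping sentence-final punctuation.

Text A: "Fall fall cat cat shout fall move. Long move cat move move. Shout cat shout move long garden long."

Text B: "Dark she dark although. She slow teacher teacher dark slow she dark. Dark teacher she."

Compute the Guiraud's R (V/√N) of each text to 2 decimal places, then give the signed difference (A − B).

0.09

A: V=6, N=19, R=1.38
B: V=5, N=15, R=1.29
Difference = 1.38 − 1.29 = 0.09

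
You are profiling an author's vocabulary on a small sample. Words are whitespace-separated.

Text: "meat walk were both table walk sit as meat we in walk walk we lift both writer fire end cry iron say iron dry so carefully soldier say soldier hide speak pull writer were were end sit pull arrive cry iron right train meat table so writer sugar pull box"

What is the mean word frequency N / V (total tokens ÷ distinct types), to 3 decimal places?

1.786

N = 50 tokens, V = 28 types.
Mean frequency = N / V = 50 / 28 = 1.786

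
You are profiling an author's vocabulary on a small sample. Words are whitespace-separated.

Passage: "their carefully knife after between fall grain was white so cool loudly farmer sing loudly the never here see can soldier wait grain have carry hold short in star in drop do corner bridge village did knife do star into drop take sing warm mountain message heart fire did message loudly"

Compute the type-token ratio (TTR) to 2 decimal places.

0.78

N = 51 tokens, V = 40 types.
TTR = V / N = 40 / 51 = 0.78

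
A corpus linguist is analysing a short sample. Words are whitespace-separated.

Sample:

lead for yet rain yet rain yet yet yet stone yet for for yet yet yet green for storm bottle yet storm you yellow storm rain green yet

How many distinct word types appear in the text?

Distinct types: {bottle, for, green, lead, rain, stone, storm, yellow, yet, you}
V = 10

10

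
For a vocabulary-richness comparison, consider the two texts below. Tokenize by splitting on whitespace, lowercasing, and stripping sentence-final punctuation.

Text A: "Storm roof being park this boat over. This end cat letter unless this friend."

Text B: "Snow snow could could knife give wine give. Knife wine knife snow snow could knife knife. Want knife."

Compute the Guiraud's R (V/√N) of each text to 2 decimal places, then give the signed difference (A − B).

A: V=12, N=14, R=3.21
B: V=6, N=18, R=1.41
Difference = 3.21 − 1.41 = 1.80

1.80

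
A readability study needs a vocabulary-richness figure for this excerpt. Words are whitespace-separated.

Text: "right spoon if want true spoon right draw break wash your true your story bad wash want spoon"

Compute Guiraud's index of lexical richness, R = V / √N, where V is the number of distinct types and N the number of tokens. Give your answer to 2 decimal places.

N = 18, V = 11.
√N = 4.242641
R = 11 / 4.242641 = 2.59

2.59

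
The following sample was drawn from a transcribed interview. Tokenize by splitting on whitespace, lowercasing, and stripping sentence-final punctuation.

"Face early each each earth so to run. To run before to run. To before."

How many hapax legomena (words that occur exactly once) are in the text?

Frequencies: to:4, run:3, each:2, before:2, face:1, early:1, earth:1, so:1
Hapax (freq=1): early, earth, face, so

4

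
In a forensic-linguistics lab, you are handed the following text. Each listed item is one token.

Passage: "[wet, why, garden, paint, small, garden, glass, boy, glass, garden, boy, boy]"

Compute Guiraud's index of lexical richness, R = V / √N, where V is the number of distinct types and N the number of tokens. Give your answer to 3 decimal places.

2.021

N = 12, V = 7.
√N = 3.464102
R = 7 / 3.464102 = 2.021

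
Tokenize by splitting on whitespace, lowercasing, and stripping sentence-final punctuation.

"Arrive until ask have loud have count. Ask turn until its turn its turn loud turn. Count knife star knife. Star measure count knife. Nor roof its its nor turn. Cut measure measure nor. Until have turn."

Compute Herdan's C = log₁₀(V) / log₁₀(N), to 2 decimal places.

0.73

N = 37, V = 14.
log₁₀(V) = 1.146128, log₁₀(N) = 1.568202
C = 1.146128 / 1.568202 = 0.73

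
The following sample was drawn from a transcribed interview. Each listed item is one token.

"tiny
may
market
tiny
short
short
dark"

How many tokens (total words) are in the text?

7

Tokens: tiny, may, market, tiny, short, short, dark
N = 7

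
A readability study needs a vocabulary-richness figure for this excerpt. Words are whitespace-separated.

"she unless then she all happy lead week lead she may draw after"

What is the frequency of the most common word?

3

Frequencies: she:3, lead:2, unless:1, then:1, all:1, happy:1, week:1, may:1, draw:1, after:1
Most common: 'she' with frequency 3.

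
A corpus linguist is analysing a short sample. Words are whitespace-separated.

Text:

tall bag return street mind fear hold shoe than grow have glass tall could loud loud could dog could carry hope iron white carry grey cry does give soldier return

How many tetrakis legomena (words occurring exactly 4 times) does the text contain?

0

Frequencies: could:3, tall:2, return:2, loud:2, carry:2, bag:1, street:1, mind:1, fear:1, hold:1, shoe:1, than:1, grow:1, have:1, glass:1, dog:1, hope:1, iron:1, white:1, grey:1, … (4 more, each freq 1)
Words with frequency 4: (none)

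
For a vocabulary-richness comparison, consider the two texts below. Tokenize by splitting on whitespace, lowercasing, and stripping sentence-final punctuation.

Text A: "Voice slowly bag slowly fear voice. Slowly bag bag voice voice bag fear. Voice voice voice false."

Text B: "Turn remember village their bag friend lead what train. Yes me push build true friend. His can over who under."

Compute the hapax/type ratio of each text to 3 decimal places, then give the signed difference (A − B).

A: hapax=1, V=5, ratio=0.200
B: hapax=18, V=19, ratio=0.947
Difference = 0.200 − 0.947 = -0.747

-0.747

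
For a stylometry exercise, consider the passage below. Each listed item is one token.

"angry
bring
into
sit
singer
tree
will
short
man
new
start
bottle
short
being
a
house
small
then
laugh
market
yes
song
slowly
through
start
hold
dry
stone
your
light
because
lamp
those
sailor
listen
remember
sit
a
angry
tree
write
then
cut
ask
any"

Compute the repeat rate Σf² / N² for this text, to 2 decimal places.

Frequencies: angry:2, sit:2, tree:2, short:2, start:2, a:2, then:2, bring:1, into:1, singer:1, will:1, man:1, new:1, bottle:1, being:1, house:1, small:1, laugh:1, market:1, yes:1, … (18 more, each freq 1)
Σf² = 59; N² = 2025
Repeat rate = 59 / 2025 = 0.03

0.03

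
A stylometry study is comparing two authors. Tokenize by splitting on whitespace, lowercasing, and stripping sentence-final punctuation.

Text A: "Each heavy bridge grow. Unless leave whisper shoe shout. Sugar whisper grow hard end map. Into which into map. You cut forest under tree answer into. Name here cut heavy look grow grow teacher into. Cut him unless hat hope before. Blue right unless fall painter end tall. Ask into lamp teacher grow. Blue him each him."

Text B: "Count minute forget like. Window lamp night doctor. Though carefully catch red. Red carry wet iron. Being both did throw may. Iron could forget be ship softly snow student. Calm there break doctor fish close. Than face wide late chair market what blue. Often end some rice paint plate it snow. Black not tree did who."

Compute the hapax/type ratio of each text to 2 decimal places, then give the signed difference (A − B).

A: hapax=24, V=36, ratio=0.67
B: hapax=44, V=50, ratio=0.88
Difference = 0.67 − 0.88 = -0.21

-0.21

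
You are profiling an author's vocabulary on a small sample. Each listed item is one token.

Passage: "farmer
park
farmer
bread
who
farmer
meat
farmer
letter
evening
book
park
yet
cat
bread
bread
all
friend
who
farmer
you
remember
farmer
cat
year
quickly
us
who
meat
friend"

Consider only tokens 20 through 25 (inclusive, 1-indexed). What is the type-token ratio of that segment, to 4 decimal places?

Segment tokens 20–25: farmer, you, remember, farmer, cat, year
Segment N = 6, segment V = 5.
TTR = 5 / 6 = 0.8333

0.8333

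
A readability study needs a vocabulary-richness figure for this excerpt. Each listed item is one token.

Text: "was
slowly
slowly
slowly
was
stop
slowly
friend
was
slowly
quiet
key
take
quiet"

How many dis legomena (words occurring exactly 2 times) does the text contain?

Frequencies: slowly:5, was:3, quiet:2, stop:1, friend:1, key:1, take:1
Words with frequency 2: quiet

1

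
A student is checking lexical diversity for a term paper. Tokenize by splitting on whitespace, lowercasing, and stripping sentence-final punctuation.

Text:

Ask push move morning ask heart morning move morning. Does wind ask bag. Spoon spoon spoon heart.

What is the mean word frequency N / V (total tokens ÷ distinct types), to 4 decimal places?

1.8889

N = 17 tokens, V = 9 types.
Mean frequency = N / V = 17 / 9 = 1.8889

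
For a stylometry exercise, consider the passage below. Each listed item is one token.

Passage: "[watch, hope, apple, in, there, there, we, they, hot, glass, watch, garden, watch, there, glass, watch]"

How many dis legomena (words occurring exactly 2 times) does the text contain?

1

Frequencies: watch:4, there:3, glass:2, hope:1, apple:1, in:1, we:1, they:1, hot:1, garden:1
Words with frequency 2: glass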